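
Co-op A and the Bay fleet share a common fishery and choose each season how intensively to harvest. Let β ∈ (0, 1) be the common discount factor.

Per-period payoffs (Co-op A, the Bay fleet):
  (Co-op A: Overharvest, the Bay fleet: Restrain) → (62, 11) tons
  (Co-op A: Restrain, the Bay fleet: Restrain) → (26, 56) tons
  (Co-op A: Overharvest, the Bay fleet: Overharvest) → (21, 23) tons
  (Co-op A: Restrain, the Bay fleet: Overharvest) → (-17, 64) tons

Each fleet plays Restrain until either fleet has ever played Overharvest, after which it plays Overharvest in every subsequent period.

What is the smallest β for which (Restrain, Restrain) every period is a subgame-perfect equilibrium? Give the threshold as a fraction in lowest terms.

Co-op A's threshold: (62−26)/(62−21) = 36/41.
the Bay fleet's threshold: (64−56)/(64−23) = 8/41.
36/41 > 8/41, so Co-op A binds and β* = 36/41.

36/41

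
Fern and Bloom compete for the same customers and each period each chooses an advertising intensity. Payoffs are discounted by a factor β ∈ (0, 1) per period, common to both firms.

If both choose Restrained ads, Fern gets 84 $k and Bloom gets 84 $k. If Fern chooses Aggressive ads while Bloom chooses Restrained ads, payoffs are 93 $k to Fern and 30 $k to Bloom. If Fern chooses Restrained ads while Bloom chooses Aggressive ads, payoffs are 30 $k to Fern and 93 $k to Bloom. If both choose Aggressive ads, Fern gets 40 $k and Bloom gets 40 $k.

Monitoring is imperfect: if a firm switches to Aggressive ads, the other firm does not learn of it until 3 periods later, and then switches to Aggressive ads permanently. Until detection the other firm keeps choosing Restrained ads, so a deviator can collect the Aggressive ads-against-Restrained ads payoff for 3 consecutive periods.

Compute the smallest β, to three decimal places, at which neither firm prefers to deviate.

The best deviation is to choose Aggressive ads for all 3 undetected periods, earning 93 each, then 40 forever once detected.
Deviation value: 93(1−β^3)/(1−β) + 40β^3/(1−β); cooperation value: 84/(1−β).
IC: 84 ≥ 93(1−β^3) + 40β^3 = 93 − 53β^3.
So β^3 ≥ 9/53, giving β ≥ (9/53)^(1/3) ≈ 0.554.

0.554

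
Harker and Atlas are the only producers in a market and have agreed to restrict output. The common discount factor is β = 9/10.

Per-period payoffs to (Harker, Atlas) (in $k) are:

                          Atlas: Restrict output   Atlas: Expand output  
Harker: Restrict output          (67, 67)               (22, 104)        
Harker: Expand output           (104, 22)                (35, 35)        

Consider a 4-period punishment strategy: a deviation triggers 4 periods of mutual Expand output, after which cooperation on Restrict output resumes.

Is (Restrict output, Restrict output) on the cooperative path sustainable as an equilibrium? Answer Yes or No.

Comparing payoff streams over the 5 periods until play realigns: cooperate → 67(1+β+…+β^4); deviate → 104 + 35(β+…+β^4).
Cooperation is sustained iff (67−35)(β+…+β^4) ≥ 104−67.
β+…+β^4 = 9/10·(1−(9/10)^4)/(1−9/10) = 3.0951, and (104−67)/(67−35) = 1.1562.
3.0951 ≥ 1.1562, so cooperation is sustainable.

Yes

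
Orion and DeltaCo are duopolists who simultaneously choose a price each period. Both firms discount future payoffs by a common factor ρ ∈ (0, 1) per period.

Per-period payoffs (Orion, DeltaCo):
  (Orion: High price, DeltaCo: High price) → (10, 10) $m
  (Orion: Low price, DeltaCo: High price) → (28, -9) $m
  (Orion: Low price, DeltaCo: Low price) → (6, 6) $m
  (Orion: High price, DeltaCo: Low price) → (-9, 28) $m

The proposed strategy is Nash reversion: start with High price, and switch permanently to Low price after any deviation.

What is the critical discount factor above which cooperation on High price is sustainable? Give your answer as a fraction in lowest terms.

Under grim trigger the critical discount factor is (T−C)/(T−P) with T = 28, C = 10, P = 6.
ρ* = (28−10)/(28−6) = 18/22 = 9/11.

9/11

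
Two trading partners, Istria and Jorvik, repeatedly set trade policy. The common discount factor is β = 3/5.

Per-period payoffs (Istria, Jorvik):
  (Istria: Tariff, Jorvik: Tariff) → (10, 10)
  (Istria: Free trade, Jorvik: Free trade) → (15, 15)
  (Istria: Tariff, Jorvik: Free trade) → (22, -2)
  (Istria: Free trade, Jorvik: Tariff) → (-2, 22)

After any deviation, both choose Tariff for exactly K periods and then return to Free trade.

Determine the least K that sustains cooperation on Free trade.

6

IC: β(1−β^K)/(1−β) ≥ (22−15)/(15−10) = 7/5.
With β = 3/5: need 1 − β^K ≥ 7/5·(1−3/5)/(3/5), i.e. β^K ≤ 0.0667.
Since (3/5)^5 = 0.0778 and (3/5)^6 = 0.0467, the smallest such K is 6.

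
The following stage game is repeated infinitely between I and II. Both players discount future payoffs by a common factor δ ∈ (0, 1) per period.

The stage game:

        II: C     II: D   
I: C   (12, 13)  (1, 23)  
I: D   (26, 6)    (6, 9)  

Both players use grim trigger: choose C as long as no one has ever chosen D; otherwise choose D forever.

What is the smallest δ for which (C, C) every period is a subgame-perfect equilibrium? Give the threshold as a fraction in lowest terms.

For I: deviation gain 26−12 = 14, per-period punishment loss 12−6 = 6. IC gives δ ≥ 14/20 = 7/10.
For II: gain 10, loss 4 per period, so δ ≥ 10/14 = 5/7.
The tighter constraint is II's, so cooperation needs δ ≥ 5/7.

5/7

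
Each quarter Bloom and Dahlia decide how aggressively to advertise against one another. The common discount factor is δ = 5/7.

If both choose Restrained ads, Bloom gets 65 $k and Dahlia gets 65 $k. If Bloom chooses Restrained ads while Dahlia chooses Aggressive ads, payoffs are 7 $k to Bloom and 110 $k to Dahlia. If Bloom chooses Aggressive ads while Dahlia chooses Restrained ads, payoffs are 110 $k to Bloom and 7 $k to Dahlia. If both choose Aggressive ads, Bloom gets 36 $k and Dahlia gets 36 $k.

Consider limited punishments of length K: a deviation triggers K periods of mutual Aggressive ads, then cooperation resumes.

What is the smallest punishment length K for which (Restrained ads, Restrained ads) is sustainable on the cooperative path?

3

Need Σ_{k=1}^{K} δ^k ≥ (110−65)/(65−36) = 1.5517 at δ = 5/7.
At K = 2 the sum is 1.2245 < 1.5517; at K = 3 it is 1.5889 ≥ 1.5517.
So the minimum punishment length is K = 3.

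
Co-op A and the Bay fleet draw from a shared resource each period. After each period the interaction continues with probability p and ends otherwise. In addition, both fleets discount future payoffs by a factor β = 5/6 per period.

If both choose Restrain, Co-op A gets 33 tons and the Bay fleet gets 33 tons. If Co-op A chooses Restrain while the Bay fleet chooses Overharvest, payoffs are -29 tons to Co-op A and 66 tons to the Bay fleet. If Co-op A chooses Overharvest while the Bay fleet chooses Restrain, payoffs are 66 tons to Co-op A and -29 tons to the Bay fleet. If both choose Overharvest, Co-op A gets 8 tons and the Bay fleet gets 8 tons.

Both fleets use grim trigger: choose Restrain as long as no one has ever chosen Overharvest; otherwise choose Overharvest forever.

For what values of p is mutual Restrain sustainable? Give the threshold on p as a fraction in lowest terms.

Expected continuation weight on next period's payoff is β·p = 5/6·p, which plays the role of the discount factor.
Cooperation requires 5/6·p ≥ (66−33)/(66−8) = 33/58, hence p ≥ 99/145.

99/145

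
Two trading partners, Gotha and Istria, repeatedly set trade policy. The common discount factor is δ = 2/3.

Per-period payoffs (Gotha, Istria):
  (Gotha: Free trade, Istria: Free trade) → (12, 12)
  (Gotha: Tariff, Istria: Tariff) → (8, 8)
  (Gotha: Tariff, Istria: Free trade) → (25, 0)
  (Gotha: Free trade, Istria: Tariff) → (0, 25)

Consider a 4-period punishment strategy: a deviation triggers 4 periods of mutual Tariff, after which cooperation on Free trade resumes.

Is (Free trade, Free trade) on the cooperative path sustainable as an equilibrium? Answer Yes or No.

No

Comparing payoff streams over the 5 periods until play realigns: cooperate → 12(1+δ+…+δ^4); deviate → 25 + 8(δ+…+δ^4).
Cooperation is sustained iff (12−8)(δ+…+δ^4) ≥ 25−12.
δ+…+δ^4 = 2/3·(1−(2/3)^4)/(1−2/3) = 1.6049, and (25−12)/(12−8) = 3.2500.
1.6049 < 3.2500, so cooperation is not sustainable.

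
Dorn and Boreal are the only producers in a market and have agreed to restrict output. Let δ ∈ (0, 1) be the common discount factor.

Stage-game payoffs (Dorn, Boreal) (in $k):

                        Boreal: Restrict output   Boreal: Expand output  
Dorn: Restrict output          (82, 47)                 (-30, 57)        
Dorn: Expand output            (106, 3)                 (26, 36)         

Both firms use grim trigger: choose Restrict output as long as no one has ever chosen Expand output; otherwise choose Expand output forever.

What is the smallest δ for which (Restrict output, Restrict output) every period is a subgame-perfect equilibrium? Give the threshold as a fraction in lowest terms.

10/21

For Dorn: deviation gain 106−82 = 24, per-period punishment loss 82−26 = 56. IC gives δ ≥ 24/80 = 3/10.
For Boreal: gain 10, loss 11 per period, so δ ≥ 10/21.
The tighter constraint is Boreal's, so cooperation needs δ ≥ 10/21.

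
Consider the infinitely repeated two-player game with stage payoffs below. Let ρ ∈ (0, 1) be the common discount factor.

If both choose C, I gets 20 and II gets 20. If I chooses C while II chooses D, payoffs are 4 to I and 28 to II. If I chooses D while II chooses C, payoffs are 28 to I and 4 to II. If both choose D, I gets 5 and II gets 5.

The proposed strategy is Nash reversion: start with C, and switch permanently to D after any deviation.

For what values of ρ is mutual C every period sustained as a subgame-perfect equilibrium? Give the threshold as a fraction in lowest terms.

8/23

One-period gain from deviating is 28 − 20 = 8. The loss is 20 − 5 = 15 in every subsequent period, with present value 15·ρ/(1−ρ).
Deviation is unprofitable when 15·ρ/(1−ρ) ≥ 8, i.e. ρ/(1−ρ) ≥ 8/15.
Equivalently ρ ≥ 8/(8+15) = 8/23.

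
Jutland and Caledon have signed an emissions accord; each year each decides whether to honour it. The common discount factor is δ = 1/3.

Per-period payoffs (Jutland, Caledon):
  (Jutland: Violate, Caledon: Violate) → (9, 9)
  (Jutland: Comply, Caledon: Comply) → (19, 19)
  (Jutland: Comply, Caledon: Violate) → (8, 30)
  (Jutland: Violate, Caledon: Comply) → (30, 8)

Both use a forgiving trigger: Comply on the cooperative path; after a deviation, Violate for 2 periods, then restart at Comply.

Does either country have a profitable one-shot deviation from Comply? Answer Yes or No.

Yes

Comparing payoff streams over the 3 periods until play realigns: cooperate → 19(1+δ+…+δ^2); deviate → 30 + 9(δ+…+δ^2).
Cooperation is sustained iff (19−9)(δ+…+δ^2) ≥ 30−19.
δ+…+δ^2 = 1/3·(1−(1/3)^2)/(1−1/3) = 0.4444, and (30−19)/(19−9) = 1.1000.
0.4444 < 1.1000, so cooperation is not sustainable.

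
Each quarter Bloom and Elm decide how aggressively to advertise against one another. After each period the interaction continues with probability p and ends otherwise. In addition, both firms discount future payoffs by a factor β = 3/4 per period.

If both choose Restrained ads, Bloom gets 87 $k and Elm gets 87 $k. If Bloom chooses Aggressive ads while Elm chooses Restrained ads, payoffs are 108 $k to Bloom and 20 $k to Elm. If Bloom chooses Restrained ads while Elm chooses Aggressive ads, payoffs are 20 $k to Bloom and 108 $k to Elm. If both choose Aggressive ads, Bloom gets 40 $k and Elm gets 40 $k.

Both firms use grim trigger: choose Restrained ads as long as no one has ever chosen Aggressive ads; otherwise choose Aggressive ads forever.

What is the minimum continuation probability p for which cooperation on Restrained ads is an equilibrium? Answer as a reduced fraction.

Expected continuation weight on next period's payoff is β·p = 3/4·p, which plays the role of the discount factor.
Cooperation requires 3/4·p ≥ (108−87)/(108−40) = 21/68, hence p ≥ 7/17.

7/17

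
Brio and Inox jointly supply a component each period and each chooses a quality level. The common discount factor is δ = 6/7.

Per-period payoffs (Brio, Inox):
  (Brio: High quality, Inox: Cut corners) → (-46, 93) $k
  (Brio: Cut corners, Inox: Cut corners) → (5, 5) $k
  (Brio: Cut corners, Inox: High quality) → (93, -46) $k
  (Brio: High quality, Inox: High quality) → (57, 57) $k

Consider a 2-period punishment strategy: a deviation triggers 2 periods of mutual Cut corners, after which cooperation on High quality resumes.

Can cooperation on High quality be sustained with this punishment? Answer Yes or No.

Yes

Comparing payoff streams over the 3 periods until play realigns: cooperate → 57(1+δ+…+δ^2); deviate → 93 + 5(δ+…+δ^2).
Cooperation is sustained iff (57−5)(δ+…+δ^2) ≥ 93−57.
δ+…+δ^2 = 6/7·(1−(6/7)^2)/(1−6/7) = 1.5918, and (93−57)/(57−5) = 0.6923.
1.5918 ≥ 0.6923, so cooperation is sustainable.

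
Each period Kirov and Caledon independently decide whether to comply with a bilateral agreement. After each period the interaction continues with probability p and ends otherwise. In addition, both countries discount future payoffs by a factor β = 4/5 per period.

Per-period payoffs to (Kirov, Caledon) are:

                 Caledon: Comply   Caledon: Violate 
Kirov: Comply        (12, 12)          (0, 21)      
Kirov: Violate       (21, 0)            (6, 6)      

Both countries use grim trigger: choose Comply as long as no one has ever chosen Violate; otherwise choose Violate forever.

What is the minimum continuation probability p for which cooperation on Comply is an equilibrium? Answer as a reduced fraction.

3/4

Expected continuation weight on next period's payoff is β·p = 4/5·p, which plays the role of the discount factor.
Cooperation requires 4/5·p ≥ (21−12)/(21−6) = 3/5, hence p ≥ 3/4.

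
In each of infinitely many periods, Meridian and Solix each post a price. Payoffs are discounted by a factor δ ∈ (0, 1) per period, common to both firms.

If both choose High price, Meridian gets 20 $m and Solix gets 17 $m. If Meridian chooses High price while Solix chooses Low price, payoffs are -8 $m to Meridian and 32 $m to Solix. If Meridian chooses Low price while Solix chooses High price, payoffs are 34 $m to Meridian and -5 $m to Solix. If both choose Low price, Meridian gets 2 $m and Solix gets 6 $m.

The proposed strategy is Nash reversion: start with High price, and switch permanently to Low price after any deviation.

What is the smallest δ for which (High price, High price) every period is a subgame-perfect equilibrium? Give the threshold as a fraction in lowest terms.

Meridian's threshold: (34−20)/(34−2) = 7/16.
Solix's threshold: (32−17)/(32−6) = 15/26.
7/16 < 15/26, so Solix binds and δ* = 15/26.

15/26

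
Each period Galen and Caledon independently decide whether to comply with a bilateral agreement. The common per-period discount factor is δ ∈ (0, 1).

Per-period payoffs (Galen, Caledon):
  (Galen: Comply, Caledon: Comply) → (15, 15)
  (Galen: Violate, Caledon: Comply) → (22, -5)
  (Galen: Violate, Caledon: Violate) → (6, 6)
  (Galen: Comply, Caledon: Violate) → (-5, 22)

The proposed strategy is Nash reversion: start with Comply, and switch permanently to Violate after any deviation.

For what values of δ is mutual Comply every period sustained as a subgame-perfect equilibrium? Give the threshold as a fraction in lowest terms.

Under grim trigger the critical discount factor is (T−C)/(T−P) with T = 22, C = 15, P = 6.
δ* = (22−15)/(22−6) = 7/16.

7/16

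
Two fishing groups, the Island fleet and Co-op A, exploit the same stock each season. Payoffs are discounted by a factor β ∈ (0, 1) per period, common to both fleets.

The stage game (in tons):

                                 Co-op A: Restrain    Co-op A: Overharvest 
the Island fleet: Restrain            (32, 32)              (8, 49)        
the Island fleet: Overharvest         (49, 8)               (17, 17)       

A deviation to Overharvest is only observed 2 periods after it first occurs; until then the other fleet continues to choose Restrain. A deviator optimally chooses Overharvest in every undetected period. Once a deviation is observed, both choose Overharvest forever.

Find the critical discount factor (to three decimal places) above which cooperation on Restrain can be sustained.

The best deviation is to choose Overharvest for all 2 undetected periods, earning 49 each, then 17 forever once detected.
Deviation value: 49(1−β^2)/(1−β) + 17β^2/(1−β); cooperation value: 32/(1−β).
IC: 32 ≥ 49(1−β^2) + 17β^2 = 49 − 32β^2.
So β^2 ≥ 17/32, giving β ≥ (17/32)^(1/2) ≈ 0.729.

0.729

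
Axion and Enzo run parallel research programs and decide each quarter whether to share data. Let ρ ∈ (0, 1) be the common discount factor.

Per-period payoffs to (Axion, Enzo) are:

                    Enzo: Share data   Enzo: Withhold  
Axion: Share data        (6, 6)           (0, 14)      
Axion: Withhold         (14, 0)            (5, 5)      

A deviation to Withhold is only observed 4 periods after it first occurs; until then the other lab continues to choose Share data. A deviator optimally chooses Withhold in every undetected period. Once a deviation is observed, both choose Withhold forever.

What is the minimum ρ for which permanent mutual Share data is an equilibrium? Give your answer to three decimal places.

0.971

The best deviation is to choose Withhold for all 4 undetected periods, earning 14 each, then 5 forever once detected.
Deviation value: 14(1−ρ^4)/(1−ρ) + 5ρ^4/(1−ρ); cooperation value: 6/(1−ρ).
IC: 6 ≥ 14(1−ρ^4) + 5ρ^4 = 14 − 9ρ^4.
So ρ^4 ≥ 8/9, giving ρ ≥ (8/9)^(1/4) ≈ 0.971.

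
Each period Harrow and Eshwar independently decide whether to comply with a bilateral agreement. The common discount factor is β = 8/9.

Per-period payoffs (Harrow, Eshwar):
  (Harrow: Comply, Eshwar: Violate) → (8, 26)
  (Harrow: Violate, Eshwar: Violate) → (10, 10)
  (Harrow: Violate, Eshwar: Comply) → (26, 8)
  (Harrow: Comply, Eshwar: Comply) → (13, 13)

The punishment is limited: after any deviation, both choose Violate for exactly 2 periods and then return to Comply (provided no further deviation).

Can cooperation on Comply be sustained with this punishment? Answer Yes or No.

Comparing payoff streams over the 3 periods until play realigns: cooperate → 13(1+β+…+β^2); deviate → 26 + 10(β+…+β^2).
Cooperation is sustained iff (13−10)(β+…+β^2) ≥ 26−13.
β+…+β^2 = 8/9·(1−(8/9)^2)/(1−8/9) = 1.6790, and (26−13)/(13−10) = 4.3333.
1.6790 < 4.3333, so cooperation is not sustainable.

No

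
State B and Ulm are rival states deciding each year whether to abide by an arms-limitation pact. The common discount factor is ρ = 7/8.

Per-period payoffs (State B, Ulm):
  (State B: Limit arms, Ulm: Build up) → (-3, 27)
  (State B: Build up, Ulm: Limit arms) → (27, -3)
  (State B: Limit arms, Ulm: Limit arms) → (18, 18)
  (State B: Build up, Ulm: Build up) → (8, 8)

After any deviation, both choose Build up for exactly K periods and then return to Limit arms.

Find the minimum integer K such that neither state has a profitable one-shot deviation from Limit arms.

IC: ρ(1−ρ^K)/(1−ρ) ≥ (27−18)/(18−8) = 9/10.
With ρ = 7/8: need 1 − ρ^K ≥ 9/10·(1−7/8)/(7/8), i.e. ρ^K ≤ 0.8714.
Since (7/8)^1 = 0.8750 and (7/8)^2 = 0.7656, the smallest such K is 2.

2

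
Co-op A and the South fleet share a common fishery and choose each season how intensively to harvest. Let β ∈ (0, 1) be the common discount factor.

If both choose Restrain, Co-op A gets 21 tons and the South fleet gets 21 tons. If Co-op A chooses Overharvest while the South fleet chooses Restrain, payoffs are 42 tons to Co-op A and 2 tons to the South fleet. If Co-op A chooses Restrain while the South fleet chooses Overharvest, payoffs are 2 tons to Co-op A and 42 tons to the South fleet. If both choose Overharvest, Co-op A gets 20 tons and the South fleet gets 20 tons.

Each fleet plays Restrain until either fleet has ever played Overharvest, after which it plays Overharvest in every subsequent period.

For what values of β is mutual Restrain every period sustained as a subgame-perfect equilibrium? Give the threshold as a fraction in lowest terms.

21/22

One-period gain from deviating is 42 − 21 = 21. The loss is 21 − 20 = 1 in every subsequent period, with present value 1·β/(1−β).
Deviation is unprofitable when 1·β/(1−β) ≥ 21, i.e. β/(1−β) ≥ 21.
Equivalently β ≥ 21/(21+1) = 21/22.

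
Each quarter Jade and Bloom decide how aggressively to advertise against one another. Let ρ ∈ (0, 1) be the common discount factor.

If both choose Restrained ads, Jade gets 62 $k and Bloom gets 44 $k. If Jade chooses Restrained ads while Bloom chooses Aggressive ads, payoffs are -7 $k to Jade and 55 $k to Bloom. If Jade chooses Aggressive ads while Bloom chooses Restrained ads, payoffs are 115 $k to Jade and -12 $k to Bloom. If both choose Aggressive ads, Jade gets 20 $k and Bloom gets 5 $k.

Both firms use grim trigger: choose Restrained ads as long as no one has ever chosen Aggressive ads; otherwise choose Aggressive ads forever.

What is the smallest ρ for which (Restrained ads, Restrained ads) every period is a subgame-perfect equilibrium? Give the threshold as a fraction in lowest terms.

Jade's threshold: (115−62)/(115−20) = 53/95.
Bloom's threshold: (55−44)/(55−5) = 11/50.
53/95 > 11/50, so Jade binds and ρ* = 53/95.

53/95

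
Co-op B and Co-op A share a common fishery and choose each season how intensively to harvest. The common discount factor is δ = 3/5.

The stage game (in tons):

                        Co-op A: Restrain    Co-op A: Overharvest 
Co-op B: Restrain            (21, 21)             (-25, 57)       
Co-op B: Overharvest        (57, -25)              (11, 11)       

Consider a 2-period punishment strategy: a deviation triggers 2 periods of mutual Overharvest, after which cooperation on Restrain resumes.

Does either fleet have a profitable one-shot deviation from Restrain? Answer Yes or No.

Comparing payoff streams over the 3 periods until play realigns: cooperate → 21(1+δ+…+δ^2); deviate → 57 + 11(δ+…+δ^2).
Cooperation is sustained iff (21−11)(δ+…+δ^2) ≥ 57−21.
δ+…+δ^2 = 3/5·(1−(3/5)^2)/(1−3/5) = 0.9600, and (57−21)/(21−11) = 3.6000.
0.9600 < 3.6000, so cooperation is not sustainable.

Yes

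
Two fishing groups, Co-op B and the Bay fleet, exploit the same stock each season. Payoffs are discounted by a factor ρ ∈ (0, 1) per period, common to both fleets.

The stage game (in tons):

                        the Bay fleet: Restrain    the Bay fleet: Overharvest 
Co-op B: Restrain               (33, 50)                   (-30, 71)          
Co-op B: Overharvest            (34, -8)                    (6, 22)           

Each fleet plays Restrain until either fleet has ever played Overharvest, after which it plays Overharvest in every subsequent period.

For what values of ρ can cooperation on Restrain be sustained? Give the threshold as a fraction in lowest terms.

3/7

For Co-op B: deviation gain 34−33 = 1, per-period punishment loss 33−6 = 27. IC gives ρ ≥ 1/28.
For the Bay fleet: gain 21, loss 28 per period, so ρ ≥ 21/49 = 3/7.
The tighter constraint is the Bay fleet's, so cooperation needs ρ ≥ 3/7.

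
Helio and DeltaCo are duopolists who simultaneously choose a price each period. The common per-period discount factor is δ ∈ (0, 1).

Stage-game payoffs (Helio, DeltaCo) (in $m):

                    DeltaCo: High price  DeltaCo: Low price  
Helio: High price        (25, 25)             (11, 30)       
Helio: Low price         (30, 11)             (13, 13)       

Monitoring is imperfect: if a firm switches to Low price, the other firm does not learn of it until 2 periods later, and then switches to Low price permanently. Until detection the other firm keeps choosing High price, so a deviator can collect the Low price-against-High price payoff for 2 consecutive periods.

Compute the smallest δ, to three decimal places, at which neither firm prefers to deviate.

0.542

A deviator earns 30 for 2 periods, then 13 forever; cooperating earns 25 forever. Multiplying the IC by (1−δ):
25 ≥ 30(1−δ^2) + 13δ^2, so 17·δ^2 ≥ 5 and δ^2 ≥ 5/17.
δ ≥ (5/17)^(1/2) ≈ 0.542.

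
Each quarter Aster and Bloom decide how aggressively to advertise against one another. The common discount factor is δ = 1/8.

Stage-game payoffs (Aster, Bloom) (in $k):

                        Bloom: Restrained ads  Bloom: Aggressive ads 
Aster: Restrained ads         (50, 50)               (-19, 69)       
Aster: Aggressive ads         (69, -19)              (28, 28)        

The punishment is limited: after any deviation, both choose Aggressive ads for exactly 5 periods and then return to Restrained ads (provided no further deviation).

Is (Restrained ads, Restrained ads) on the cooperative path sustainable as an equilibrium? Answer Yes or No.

No

A one-shot deviation gives 69 now, then 28 for 5 periods, then back to 50.
Gain from deviating: (69−50) today; loss: (50−28) in each of the next 5 periods.
No-deviation condition: (50−28)(δ+…+δ^5) ≥ 69−50, i.e. δ+…+δ^5 ≥ 19/22.
At δ = 1/8: δ+…+δ^5 = 0.1429 < 0.8636.
So cooperation is not sustainable.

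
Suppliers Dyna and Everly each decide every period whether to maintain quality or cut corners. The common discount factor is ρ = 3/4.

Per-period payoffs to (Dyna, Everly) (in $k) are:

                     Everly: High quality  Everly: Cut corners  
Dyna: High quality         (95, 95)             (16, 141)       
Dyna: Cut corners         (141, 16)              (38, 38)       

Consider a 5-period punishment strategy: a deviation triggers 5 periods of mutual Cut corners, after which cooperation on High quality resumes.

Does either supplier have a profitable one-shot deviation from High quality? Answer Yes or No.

No

A one-shot deviation gives 141 now, then 38 for 5 periods, then back to 95.
Gain from deviating: (141−95) today; loss: (95−38) in each of the next 5 periods.
No-deviation condition: (95−38)(ρ+…+ρ^5) ≥ 141−95, i.e. ρ+…+ρ^5 ≥ 46/57.
At ρ = 3/4: ρ+…+ρ^5 = 2.2881 ≥ 0.8070.
So cooperation is sustainable.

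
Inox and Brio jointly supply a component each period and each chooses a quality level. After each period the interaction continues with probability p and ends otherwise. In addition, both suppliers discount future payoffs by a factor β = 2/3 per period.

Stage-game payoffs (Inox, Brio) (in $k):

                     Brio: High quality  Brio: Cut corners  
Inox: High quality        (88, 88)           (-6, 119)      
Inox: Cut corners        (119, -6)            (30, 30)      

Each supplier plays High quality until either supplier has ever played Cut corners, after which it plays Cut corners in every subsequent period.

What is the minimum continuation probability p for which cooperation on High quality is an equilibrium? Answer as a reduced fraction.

93/178

With continuation probability p and discount β, the effective per-period discount factor is βp.
Grim-trigger IC: βp ≥ (119−88)/(119−30) = 31/89.
So p ≥ (31/89)/(2/3) = 93/178.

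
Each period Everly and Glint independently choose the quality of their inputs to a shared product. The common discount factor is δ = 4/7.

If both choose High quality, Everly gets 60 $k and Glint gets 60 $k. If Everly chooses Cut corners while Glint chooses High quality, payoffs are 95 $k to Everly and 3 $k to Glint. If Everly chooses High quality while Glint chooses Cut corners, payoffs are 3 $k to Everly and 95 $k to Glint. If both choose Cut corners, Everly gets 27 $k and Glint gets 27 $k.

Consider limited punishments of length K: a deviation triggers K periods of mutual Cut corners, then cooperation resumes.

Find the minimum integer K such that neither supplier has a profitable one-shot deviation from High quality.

3

Need Σ_{k=1}^{K} δ^k ≥ (95−60)/(60−27) = 1.0606 at δ = 4/7.
At K = 2 the sum is 0.8980 < 1.0606; at K = 3 it is 1.0845 ≥ 1.0606.
So the minimum punishment length is K = 3.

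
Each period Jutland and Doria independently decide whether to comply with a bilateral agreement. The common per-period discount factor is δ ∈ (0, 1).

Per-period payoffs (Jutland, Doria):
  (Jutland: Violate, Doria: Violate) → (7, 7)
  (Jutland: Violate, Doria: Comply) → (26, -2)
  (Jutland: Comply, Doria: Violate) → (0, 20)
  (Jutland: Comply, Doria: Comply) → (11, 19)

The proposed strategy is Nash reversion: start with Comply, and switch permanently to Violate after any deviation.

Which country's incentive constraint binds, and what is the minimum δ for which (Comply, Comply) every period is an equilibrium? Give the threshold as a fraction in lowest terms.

Jutland; δ ≥ 15/19

Jutland's threshold: (26−11)/(26−7) = 15/19.
Doria's threshold: (20−19)/(20−7) = 1/13.
15/19 > 1/13, so Jutland binds and δ* = 15/19.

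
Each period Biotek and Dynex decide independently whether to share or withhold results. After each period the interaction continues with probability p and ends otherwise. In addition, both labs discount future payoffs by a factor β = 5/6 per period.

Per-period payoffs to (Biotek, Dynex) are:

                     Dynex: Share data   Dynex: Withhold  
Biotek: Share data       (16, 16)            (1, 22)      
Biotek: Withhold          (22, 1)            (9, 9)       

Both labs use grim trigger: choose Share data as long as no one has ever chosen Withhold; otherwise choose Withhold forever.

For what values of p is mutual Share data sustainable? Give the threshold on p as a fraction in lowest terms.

36/65

Expected continuation weight on next period's payoff is β·p = 5/6·p, which plays the role of the discount factor.
Cooperation requires 5/6·p ≥ (22−16)/(22−9) = 6/13, hence p ≥ 36/65.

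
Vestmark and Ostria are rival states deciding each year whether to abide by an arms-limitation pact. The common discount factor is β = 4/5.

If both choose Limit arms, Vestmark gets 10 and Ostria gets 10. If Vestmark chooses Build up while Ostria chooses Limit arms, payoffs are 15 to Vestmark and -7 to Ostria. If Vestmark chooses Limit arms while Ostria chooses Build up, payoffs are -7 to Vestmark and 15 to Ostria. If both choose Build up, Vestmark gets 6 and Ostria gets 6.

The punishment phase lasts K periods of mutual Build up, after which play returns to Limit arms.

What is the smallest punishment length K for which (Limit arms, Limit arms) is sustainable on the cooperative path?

2

Need Σ_{k=1}^{K} β^k ≥ (15−10)/(10−6) = 1.2500 at β = 4/5.
At K = 1 the sum is 0.8000 < 1.2500; at K = 2 it is 1.4400 ≥ 1.2500.
So the minimum punishment length is K = 2.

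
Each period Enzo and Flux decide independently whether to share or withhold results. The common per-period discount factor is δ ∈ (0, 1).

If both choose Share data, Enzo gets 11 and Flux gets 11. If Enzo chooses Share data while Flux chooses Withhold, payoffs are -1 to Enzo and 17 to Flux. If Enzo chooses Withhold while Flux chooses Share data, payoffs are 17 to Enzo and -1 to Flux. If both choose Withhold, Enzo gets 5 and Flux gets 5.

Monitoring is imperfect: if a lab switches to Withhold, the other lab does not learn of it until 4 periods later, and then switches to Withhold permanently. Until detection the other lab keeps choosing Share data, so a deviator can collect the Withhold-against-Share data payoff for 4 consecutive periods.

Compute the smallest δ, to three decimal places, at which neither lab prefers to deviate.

0.841

A deviator earns 17 for 4 periods, then 5 forever; cooperating earns 11 forever. Multiplying the IC by (1−δ):
11 ≥ 17(1−δ^4) + 5δ^4, so 12·δ^4 ≥ 6 and δ^4 ≥ 1/2.
δ ≥ (1/2)^(1/4) ≈ 0.841.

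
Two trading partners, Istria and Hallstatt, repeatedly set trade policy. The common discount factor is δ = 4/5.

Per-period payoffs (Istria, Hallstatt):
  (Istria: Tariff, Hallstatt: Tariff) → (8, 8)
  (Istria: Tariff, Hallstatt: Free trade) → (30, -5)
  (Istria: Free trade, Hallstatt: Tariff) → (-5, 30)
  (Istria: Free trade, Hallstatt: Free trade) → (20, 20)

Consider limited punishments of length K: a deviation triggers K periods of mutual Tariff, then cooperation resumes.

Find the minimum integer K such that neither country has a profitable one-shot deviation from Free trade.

2

IC: δ(1−δ^K)/(1−δ) ≥ (30−20)/(20−8) = 5/6.
With δ = 4/5: need 1 − δ^K ≥ 5/6·(1−4/5)/(4/5), i.e. δ^K ≤ 0.7917.
Since (4/5)^1 = 0.8000 and (4/5)^2 = 0.6400, the smallest such K is 2.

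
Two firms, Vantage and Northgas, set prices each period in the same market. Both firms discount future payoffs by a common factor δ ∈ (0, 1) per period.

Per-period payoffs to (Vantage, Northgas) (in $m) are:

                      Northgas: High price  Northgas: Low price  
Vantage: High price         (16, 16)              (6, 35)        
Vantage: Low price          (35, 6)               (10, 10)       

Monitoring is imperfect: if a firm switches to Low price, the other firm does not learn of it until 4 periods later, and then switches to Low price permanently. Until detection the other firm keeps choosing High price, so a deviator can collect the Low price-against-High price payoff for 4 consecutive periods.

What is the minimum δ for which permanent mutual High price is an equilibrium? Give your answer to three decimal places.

0.934

The best deviation is to choose Low price for all 4 undetected periods, earning 35 each, then 10 forever once detected.
Deviation value: 35(1−δ^4)/(1−δ) + 10δ^4/(1−δ); cooperation value: 16/(1−δ).
IC: 16 ≥ 35(1−δ^4) + 10δ^4 = 35 − 25δ^4.
So δ^4 ≥ 19/25, giving δ ≥ (19/25)^(1/4) ≈ 0.934.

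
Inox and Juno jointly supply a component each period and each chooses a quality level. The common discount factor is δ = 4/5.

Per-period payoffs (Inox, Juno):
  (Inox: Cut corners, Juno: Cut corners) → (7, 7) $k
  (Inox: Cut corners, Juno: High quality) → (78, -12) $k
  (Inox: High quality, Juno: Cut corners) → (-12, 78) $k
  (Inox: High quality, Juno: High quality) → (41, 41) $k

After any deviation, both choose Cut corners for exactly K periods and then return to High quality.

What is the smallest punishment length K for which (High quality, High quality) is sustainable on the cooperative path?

2

No profitable deviation requires (41−7)(δ+…+δ^K) ≥ 78−41, i.e. δ+…+δ^K ≥ 37/34 ≈ 1.0882.
With δ = 4/5, the partial sums are K=1: 0.8000, K=2: 1.4400.
K = 2 is the first length at which the sum reaches 1.0882.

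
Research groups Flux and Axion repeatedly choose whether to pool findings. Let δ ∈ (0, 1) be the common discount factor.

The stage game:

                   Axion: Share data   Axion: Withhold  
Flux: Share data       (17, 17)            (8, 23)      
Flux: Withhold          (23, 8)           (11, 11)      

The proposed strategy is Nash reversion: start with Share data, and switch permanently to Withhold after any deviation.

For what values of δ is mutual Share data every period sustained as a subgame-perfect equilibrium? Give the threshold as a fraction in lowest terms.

1/2

Cooperation forever yields 17 each period: 17/(1−δ).
Deviating yields 23 once, then 11 forever: 23 + 11δ/(1−δ).
No profitable deviation requires 17/(1−δ) ≥ 23 + 11δ/(1−δ).
Multiplying by (1−δ): 17 ≥ 23(1−δ) + 11δ = 23 − 12δ.
So 12δ ≥ 6, i.e. δ ≥ 6/12 = 1/2.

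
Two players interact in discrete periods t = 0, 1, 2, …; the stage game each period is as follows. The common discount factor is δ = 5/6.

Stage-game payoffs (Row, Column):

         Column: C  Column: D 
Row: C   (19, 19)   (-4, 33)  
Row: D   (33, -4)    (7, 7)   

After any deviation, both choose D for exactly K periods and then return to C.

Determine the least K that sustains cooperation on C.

No profitable deviation requires (19−7)(δ+…+δ^K) ≥ 33−19, i.e. δ+…+δ^K ≥ 7/6 ≈ 1.1667.
With δ = 5/6, the partial sums are K=1: 0.8333, K=2: 1.5278.
K = 2 is the first length at which the sum reaches 1.1667.

2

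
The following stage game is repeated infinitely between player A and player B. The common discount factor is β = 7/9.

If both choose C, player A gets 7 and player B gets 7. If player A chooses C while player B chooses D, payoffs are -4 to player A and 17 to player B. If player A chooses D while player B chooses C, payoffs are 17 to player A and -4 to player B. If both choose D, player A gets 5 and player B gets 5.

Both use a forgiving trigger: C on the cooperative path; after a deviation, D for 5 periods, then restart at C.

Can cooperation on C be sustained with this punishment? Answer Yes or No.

No

IC: β+…+β^5 ≥ (17−7)/(7−5) = 5.
At β = 7/9: partial sum = 2.5038 < 5.0000. Cooperation not sustainable.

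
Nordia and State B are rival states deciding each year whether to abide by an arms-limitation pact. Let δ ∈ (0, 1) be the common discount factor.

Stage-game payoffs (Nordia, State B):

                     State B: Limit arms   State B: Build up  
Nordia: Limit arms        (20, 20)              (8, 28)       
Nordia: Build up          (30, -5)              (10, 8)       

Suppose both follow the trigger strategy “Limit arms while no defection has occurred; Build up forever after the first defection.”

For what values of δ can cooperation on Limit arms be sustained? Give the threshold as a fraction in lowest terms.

Nordia's threshold: (30−20)/(30−10) = 1/2.
State B's threshold: (28−20)/(28−8) = 2/5.
1/2 > 2/5, so Nordia binds and δ* = 1/2.

1/2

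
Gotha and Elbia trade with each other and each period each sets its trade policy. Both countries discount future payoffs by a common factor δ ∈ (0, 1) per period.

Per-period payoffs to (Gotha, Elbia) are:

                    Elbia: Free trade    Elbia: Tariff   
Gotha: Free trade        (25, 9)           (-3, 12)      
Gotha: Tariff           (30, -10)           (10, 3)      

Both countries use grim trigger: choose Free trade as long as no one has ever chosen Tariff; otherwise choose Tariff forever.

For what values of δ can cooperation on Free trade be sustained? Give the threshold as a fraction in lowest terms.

1/3

Gotha: cooperation gives 25 each period; deviation gives 30 once then 10 forever.
  25/(1−δ) ≥ 30 + 10δ/(1−δ) ⇒ δ ≥ 5/20 = 1/4.
Elbia: cooperation gives 9 each period; deviation gives 12 once then 3 forever.
  δ ≥ 3/9 = 1/3.
Both must hold, so the binding constraint is Elbia's: δ ≥ 1/3.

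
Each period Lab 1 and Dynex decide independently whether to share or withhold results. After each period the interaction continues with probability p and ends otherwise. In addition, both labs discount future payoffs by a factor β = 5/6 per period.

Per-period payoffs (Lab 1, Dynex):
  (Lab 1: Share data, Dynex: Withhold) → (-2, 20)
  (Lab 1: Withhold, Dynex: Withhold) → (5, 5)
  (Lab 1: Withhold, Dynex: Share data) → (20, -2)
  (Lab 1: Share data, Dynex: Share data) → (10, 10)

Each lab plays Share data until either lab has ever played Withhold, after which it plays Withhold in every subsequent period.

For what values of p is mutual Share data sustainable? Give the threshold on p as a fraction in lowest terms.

4/5

Expected continuation weight on next period's payoff is β·p = 5/6·p, which plays the role of the discount factor.
Cooperation requires 5/6·p ≥ (20−10)/(20−5) = 2/3, hence p ≥ 4/5.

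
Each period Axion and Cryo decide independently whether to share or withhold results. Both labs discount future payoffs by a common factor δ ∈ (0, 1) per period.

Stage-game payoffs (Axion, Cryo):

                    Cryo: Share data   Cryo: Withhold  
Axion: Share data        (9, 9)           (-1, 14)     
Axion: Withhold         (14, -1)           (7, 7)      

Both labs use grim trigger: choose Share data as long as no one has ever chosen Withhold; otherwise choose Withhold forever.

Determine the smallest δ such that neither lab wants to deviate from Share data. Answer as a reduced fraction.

5/7

One-period gain from deviating is 14 − 9 = 5. The loss is 9 − 7 = 2 in every subsequent period, with present value 2·δ/(1−δ).
Deviation is unprofitable when 2·δ/(1−δ) ≥ 5, i.e. δ/(1−δ) ≥ 5/2.
Equivalently δ ≥ 5/(5+2) = 5/7.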